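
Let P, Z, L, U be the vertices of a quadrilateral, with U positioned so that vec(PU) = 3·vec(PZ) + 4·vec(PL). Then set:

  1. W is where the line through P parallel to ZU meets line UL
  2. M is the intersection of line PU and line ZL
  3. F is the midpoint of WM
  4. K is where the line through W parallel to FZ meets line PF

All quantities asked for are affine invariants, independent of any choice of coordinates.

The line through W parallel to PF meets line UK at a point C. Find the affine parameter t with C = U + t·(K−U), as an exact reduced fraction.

Set P = (0, 0), Z = (1, 0), L = (0, 1), U = (3, 4); any affine frame gives the same invariant.
1. W is where the line through P parallel to ZU meets line UL ⇒ W = (1, 2)
2. M is the intersection of line PU and line ZL ⇒ M = (3/7, 4/7)
3. F is the midpoint of WM ⇒ F = (5/7, 9/7)
4. K is where the line through W parallel to FZ meets line PF ⇒ K = (65/63, 13/7)
through W parallel to PF: direction (5/7, 9/7); meets UK at C = (331/441, 76/49)
C = U + t·(K−U) with t = 8/7

t = 8/7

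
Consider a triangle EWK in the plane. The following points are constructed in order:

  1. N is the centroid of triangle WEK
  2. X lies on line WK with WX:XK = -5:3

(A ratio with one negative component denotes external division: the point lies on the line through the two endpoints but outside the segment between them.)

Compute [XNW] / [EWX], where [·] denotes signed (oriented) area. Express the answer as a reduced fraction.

[XNW]:[EWX] = 1/3

Choose coordinates E = (0, 0), W = (1, 0), K = (0, 1).
1. N is the centroid of triangle WEK ⇒ N = (1/3, 1/3)
2. X lies on line WK with WX:XK = -5:3 ⇒ X = (-3/2, 5/2)
2·[XNW] = 5/6, 2·[EWX] = 5/2
[XNW]:[EWX] = 5/6:5/2 = 1/3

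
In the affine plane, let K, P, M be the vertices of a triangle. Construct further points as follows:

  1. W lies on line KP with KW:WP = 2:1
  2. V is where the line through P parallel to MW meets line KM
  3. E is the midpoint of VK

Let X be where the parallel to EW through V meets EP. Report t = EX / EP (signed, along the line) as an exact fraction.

t = 2

Set K = (0, 0), P = (1, 0), M = (0, 1); any affine frame gives the same invariant.
1. W lies on line KP with KW:WP = 2:1 ⇒ W = (2/3, 0)
2. V is where the line through P parallel to MW meets line KM ⇒ V = (0, 3/2)
3. E is the midpoint of VK ⇒ E = (0, 3/4)
through V parallel to EW: direction (2/3, -3/4); meets EP at X = (2, -3/4)
X = E + t·(P−E) with t = 2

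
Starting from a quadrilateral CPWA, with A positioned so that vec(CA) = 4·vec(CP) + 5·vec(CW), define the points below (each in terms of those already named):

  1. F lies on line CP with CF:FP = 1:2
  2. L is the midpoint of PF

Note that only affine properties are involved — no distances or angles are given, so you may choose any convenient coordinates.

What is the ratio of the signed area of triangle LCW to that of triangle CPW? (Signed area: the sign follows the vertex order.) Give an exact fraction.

Choose coordinates C = (0, 0), P = (1, 0), W = (0, 1), A = (4, 5).
1. F lies on line CP with CF:FP = 1:2 ⇒ F = (1/3, 0)
2. L is the midpoint of PF ⇒ L = (2/3, 0)
2·[LCW] = -2/3, 2·[CPW] = 1
[LCW]:[CPW] = -2/3:1 = -2/3

[LCW]:[CPW] = -2/3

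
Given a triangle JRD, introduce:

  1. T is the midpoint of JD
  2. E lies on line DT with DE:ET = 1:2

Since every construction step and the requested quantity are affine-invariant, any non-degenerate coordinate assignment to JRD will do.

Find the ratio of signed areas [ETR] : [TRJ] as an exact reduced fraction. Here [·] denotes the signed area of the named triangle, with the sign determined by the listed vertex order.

Assign J = (0, 0), R = (1, 0), D = (0, 1) — the answer is frame-independent, so this choice is without loss of generality.
1. T is the midpoint of JD ⇒ T = (0, 1/2)
2. E lies on line DT with DE:ET = 1:2 ⇒ E = (0, 5/6)
2·[ETR] = 1/3, 2·[TRJ] = -1/2
[ETR]:[TRJ] = 1/3:-1/2 = -2/3

[ETR]:[TRJ] = -2/3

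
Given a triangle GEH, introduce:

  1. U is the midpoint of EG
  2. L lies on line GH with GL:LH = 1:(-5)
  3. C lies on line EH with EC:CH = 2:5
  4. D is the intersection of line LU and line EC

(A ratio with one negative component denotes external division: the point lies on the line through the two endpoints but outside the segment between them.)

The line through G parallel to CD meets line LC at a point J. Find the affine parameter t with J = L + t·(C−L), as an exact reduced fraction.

t = 1/5

Assign G = (0, 0), E = (1, 0), H = (0, 1) — the answer is frame-independent, so this choice is without loss of generality.
1. U is the midpoint of EG ⇒ U = (1/2, 0)
2. L lies on line GH with GL:LH = 1:(-5) ⇒ L = (0, -1/4)
3. C lies on line EH with EC:CH = 2:5 ⇒ C = (5/7, 2/7)
4. D is the intersection of line LU and line EC ⇒ D = (5/6, 1/6)
through G parallel to CD: direction (5/42, -5/42); meets LC at J = (1/7, -1/7)
J = L + t·(C−L) with t = 1/5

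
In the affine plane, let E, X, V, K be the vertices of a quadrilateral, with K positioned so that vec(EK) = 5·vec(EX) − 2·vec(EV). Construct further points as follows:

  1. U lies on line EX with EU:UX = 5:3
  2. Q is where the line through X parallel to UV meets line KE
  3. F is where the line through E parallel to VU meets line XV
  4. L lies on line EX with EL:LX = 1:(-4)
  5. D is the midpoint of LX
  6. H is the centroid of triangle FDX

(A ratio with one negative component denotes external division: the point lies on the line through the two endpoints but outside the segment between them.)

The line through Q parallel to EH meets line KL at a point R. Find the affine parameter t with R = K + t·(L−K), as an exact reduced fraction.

t = 209/305

Assign E = (0, 0), X = (1, 0), V = (0, 1), K = (5, -2) — the answer is frame-independent, so this choice is without loss of generality.
1. U lies on line EX with EU:UX = 5:3 ⇒ U = (5/8, 0)
2. Q is where the line through X parallel to UV meets line KE ⇒ Q = (4/3, -8/15)
3. F is where the line through E parallel to VU meets line XV ⇒ F = (-5/3, 8/3)
4. L lies on line EX with EL:LX = 1:(-4) ⇒ L = (-1/3, 0)
5. D is the midpoint of LX ⇒ D = (1/3, 0)
6. H is the centroid of triangle FDX ⇒ H = (-1/9, 8/9)
through Q parallel to EH: direction (-1/9, 8/9); meets KL at R = (1231/915, -192/305)
R = K + t·(L−K) with t = 209/305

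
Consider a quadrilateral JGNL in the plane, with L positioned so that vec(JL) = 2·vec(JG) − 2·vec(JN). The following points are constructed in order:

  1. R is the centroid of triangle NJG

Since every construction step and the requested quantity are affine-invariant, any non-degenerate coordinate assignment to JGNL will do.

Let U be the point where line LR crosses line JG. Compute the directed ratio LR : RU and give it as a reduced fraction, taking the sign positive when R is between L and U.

LR:RU = -7

Assign J = (0, 0), G = (1, 0), N = (0, 1), L = (2, -2) — the answer is frame-independent, so this choice is without loss of generality.
1. R is the centroid of triangle NJG ⇒ R = (1/3, 1/3)
line LR meets JG at U = (4/7, 0)
R = L + t·(U−L) with t = 7/6, so LR:RU = 7/6:-1/6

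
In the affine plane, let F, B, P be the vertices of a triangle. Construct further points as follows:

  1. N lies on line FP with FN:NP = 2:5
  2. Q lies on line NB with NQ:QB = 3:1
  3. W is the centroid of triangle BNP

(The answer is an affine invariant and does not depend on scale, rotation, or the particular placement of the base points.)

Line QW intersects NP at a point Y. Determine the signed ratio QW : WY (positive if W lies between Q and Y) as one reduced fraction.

QW:WY = 5/4

Choose coordinates F = (0, 0), B = (1, 0), P = (0, 1).
1. N lies on line FP with FN:NP = 2:5 ⇒ N = (0, 2/7)
2. Q lies on line NB with NQ:QB = 3:1 ⇒ Q = (3/4, 1/14)
3. W is the centroid of triangle BNP ⇒ W = (1/3, 3/7)
line QW meets NP at Y = (0, 5/7)
W = Q + t·(Y−Q) with t = 5/9, so QW:WY = 5/9:4/9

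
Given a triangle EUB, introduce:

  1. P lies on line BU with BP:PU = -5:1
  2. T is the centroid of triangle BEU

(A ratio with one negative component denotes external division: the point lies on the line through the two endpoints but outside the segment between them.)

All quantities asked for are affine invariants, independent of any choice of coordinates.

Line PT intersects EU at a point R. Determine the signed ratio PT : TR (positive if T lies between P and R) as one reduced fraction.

PT:TR = -7/4

Work in coordinates with E = (0, 0), U = (1, 0), B = (0, 1).
1. P lies on line BU with BP:PU = -5:1 ⇒ P = (5/4, -1/4)
2. T is the centroid of triangle BEU ⇒ T = (1/3, 1/3)
line PT meets EU at R = (6/7, 0)
T = P + t·(R−P) with t = 7/3, so PT:TR = 7/3:-4/3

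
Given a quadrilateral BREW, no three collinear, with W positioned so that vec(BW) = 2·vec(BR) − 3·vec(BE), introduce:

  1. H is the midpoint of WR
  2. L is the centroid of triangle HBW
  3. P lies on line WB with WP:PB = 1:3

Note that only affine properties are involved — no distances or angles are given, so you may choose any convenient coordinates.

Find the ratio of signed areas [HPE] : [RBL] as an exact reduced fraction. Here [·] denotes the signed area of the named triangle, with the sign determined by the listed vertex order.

Work in coordinates with B = (0, 0), R = (1, 0), E = (0, 1), W = (2, -3).
1. H is the midpoint of WR ⇒ H = (3/2, -3/2)
2. L is the centroid of triangle HBW ⇒ L = (7/6, -3/2)
3. P lies on line WB with WP:PB = 1:3 ⇒ P = (3/2, -9/4)
2·[HPE] = -9/8, 2·[RBL] = 3/2
[HPE]:[RBL] = -9/8:3/2 = -3/4

[HPE]:[RBL] = -3/4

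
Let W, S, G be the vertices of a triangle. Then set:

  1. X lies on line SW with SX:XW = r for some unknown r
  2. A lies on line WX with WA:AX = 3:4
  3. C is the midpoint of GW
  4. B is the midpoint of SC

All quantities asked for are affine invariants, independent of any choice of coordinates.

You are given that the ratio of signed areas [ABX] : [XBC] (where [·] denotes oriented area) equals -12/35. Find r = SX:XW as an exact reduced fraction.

r = 5/3

Choose coordinates W = (0, 0), S = (1, 0), G = (0, 1).
1. With SX:XW = r, write λ = r/(r+1) so X = S + λ·(W−S); X is affine-linear in λ
2. A lies on line WX with WA:AX = 3:4 ⇒ A is an affine combination of earlier points and hence also affine-linear in λ
3. C is the midpoint of GW ⇒ C = (0, 1/2)
4. B is the midpoint of SC ⇒ B = (1/2, 1/4)
Every point depending on X is an affine combination of X and λ-independent points, so each such coordinate is linear in λ; the λ² term in each signed area is a multiple of (W−S)×(W−S) = 0, so 2·[ABX] and 2·[XBC] are each linear in λ. Evaluating at λ=0 and λ=1:
  2·[ABX] = 1/7·λ − 1/7,   2·[XBC] = 1/4·λ
So [ABX]:[XBC] = (1/7·λ − 1/7) / (1/4·λ). Setting this equal to -12/35:
  1/7·λ − 1/7 = -12/35·(1/4·λ)  ⇒  λ = 5/8
Then r = λ/(1−λ) = (5/8)/(3/8) = 5/3. Check: with r = 5/3, X = (3/8, 0) and [ABX]:[XBC] = -12/35 as required.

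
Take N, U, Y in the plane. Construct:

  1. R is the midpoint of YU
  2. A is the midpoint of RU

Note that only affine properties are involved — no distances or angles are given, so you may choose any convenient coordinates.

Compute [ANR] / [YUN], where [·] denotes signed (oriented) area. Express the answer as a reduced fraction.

Assign N = (0, 0), U = (1, 0), Y = (0, 1) — the answer is frame-independent, so this choice is without loss of generality.
1. R is the midpoint of YU ⇒ R = (1/2, 1/2)
2. A is the midpoint of RU ⇒ A = (3/4, 1/4)
2·[ANR] = -1/4, 2·[YUN] = -1
[ANR]:[YUN] = -1/4:-1 = 1/4

[ANR]:[YUN] = 1/4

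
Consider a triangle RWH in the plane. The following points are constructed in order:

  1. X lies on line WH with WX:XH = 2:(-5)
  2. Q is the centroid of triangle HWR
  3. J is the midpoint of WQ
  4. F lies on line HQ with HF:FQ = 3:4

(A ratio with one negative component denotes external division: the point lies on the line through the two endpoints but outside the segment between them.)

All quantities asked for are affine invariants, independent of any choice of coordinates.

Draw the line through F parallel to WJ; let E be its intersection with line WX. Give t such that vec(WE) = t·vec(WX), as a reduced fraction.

t = -6/7

Set R = (0, 0), W = (1, 0), H = (0, 1); any affine frame gives the same invariant.
1. X lies on line WH with WX:XH = 2:(-5) ⇒ X = (5/3, -2/3)
2. Q is the centroid of triangle HWR ⇒ Q = (1/3, 1/3)
3. J is the midpoint of WQ ⇒ J = (2/3, 1/6)
4. F lies on line HQ with HF:FQ = 3:4 ⇒ F = (1/7, 5/7)
through F parallel to WJ: direction (-1/3, 1/6); meets WX at E = (3/7, 4/7)
E = W + t·(X−W) with t = -6/7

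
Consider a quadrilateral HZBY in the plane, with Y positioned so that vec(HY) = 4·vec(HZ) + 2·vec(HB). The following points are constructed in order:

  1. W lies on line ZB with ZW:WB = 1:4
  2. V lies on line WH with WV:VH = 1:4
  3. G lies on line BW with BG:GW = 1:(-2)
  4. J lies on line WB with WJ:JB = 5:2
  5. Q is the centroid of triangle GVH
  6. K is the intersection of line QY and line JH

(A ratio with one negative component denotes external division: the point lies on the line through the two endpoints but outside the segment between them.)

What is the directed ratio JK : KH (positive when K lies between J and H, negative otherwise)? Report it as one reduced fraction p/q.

Choose coordinates H = (0, 0), Z = (1, 0), B = (0, 1), Y = (4, 2).
1. W lies on line ZB with ZW:WB = 1:4 ⇒ W = (4/5, 1/5)
2. V lies on line WH with WV:VH = 1:4 ⇒ V = (16/25, 4/25)
3. G lies on line BW with BG:GW = 1:(-2) ⇒ G = (-4/5, 9/5)
4. J lies on line WB with WJ:JB = 5:2 ⇒ J = (8/35, 27/35)
5. Q is the centroid of triangle GVH ⇒ Q = (-4/75, 49/75)
6. K is the intersection of line QY and line JH ⇒ K = (204/925, 1377/1850)
K = J + t·(H−J) with t = 13/370, so JK:KH = t:(1−t) = 13/370:357/370

JK:KH = 13/357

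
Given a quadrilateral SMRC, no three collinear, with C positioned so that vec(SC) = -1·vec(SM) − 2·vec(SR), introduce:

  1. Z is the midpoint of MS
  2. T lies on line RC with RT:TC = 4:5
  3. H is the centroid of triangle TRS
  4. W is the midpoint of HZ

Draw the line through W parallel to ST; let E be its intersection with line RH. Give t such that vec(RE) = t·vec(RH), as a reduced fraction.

t = 49/32

Set S = (0, 0), M = (1, 0), R = (0, 1), C = (-1, -2); any affine frame gives the same invariant.
1. Z is the midpoint of MS ⇒ Z = (1/2, 0)
2. T lies on line RC with RT:TC = 4:5 ⇒ T = (-4/9, -1/3)
3. H is the centroid of triangle TRS ⇒ H = (-4/27, 2/9)
4. W is the midpoint of HZ ⇒ W = (19/108, 1/9)
through W parallel to ST: direction (-4/9, -1/3); meets RH at E = (-49/216, -55/288)
E = R + t·(H−R) with t = 49/32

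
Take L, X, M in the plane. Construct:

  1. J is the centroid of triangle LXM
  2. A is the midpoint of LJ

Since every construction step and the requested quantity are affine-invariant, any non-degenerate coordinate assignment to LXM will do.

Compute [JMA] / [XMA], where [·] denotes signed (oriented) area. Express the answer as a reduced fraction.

Assign L = (0, 0), X = (1, 0), M = (0, 1) — the answer is frame-independent, so this choice is without loss of generality.
1. J is the centroid of triangle LXM ⇒ J = (1/3, 1/3)
2. A is the midpoint of LJ ⇒ A = (1/6, 1/6)
2·[JMA] = 1/6, 2·[XMA] = 2/3
[JMA]:[XMA] = 1/6:2/3 = 1/4

[JMA]:[XMA] = 1/4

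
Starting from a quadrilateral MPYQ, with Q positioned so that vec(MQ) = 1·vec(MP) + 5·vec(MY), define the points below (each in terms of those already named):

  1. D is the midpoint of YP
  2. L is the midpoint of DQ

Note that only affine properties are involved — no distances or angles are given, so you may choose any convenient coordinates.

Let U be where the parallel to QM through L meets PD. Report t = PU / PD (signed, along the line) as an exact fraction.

t = 4/3

Work in coordinates with M = (0, 0), P = (1, 0), Y = (0, 1), Q = (1, 5).
1. D is the midpoint of YP ⇒ D = (1/2, 1/2)
2. L is the midpoint of DQ ⇒ L = (3/4, 11/4)
through L parallel to QM: direction (-1, -5); meets PD at U = (1/3, 2/3)
U = P + t·(D−P) with t = 4/3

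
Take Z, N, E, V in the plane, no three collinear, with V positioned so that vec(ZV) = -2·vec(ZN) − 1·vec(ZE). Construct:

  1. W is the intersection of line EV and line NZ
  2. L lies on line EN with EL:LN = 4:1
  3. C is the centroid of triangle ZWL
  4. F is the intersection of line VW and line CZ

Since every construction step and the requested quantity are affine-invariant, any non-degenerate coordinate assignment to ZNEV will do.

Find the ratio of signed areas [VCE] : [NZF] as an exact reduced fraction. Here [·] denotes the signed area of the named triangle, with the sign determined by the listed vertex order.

[VCE]:[NZF] = -52/15

Work in coordinates with Z = (0, 0), N = (1, 0), E = (0, 1), V = (-2, -1).
1. W is the intersection of line EV and line NZ ⇒ W = (-1, 0)
2. L lies on line EN with EL:LN = 4:1 ⇒ L = (4/5, 1/5)
3. C is the centroid of triangle ZWL ⇒ C = (-1/15, 1/15)
4. F is the intersection of line VW and line CZ ⇒ F = (-1/2, 1/2)
2·[VCE] = 26/15, 2·[NZF] = -1/2
[VCE]:[NZF] = 26/15:-1/2 = -52/15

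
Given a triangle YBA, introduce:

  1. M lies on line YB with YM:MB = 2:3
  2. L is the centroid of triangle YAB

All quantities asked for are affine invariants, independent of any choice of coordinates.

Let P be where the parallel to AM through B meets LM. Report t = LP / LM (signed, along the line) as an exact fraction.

t = -8

Set Y = (0, 0), B = (1, 0), A = (0, 1); any affine frame gives the same invariant.
1. M lies on line YB with YM:MB = 2:3 ⇒ M = (2/5, 0)
2. L is the centroid of triangle YAB ⇒ L = (1/3, 1/3)
through B parallel to AM: direction (2/5, -1); meets LM at P = (-1/5, 3)
P = L + t·(M−L) with t = -8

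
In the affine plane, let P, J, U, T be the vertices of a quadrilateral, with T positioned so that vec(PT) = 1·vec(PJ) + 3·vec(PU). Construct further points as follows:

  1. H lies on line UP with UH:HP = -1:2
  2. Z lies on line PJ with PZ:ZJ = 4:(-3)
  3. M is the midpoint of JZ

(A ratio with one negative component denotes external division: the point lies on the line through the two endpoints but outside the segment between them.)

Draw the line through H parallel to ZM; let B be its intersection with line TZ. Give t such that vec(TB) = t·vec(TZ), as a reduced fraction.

Choose coordinates P = (0, 0), J = (1, 0), U = (0, 1), T = (1, 3).
1. H lies on line UP with UH:HP = -1:2 ⇒ H = (0, 2)
2. Z lies on line PJ with PZ:ZJ = 4:(-3) ⇒ Z = (4, 0)
3. M is the midpoint of JZ ⇒ M = (5/2, 0)
through H parallel to ZM: direction (-3/2, 0); meets TZ at B = (2, 2)
B = T + t·(Z−T) with t = 1/3

t = 1/3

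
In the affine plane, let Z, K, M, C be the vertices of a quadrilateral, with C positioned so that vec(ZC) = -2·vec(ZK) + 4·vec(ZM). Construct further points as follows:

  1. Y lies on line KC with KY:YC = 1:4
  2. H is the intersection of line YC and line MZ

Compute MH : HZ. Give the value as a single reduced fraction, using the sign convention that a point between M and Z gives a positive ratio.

MH:HZ = -1/4

Assign Z = (0, 0), K = (1, 0), M = (0, 1), C = (-2, 4) — the answer is frame-independent, so this choice is without loss of generality.
1. Y lies on line KC with KY:YC = 1:4 ⇒ Y = (2/5, 4/5)
2. H is the intersection of line YC and line MZ ⇒ H = (0, 4/3)
H = M + t·(Z−M) with t = -1/3, so MH:HZ = t:(1−t) = -1/3:4/3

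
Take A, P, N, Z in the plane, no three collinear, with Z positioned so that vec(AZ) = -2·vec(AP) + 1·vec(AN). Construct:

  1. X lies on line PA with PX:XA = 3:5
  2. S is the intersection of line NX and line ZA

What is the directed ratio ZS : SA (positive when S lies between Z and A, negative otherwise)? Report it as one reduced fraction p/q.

ZS:SA = -16/5

Assign A = (0, 0), P = (1, 0), N = (0, 1), Z = (-2, 1) — the answer is frame-independent, so this choice is without loss of generality.
1. X lies on line PA with PX:XA = 3:5 ⇒ X = (5/8, 0)
2. S is the intersection of line NX and line ZA ⇒ S = (10/11, -5/11)
S = Z + t·(A−Z) with t = 16/11, so ZS:SA = t:(1−t) = 16/11:-5/11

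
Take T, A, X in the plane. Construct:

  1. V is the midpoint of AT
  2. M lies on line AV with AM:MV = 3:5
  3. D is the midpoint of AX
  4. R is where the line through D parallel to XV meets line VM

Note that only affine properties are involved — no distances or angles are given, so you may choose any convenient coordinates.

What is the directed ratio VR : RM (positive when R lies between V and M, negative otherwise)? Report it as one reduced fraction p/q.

VR:RM = 4

Set T = (0, 0), A = (1, 0), X = (0, 1); any affine frame gives the same invariant.
1. V is the midpoint of AT ⇒ V = (1/2, 0)
2. M lies on line AV with AM:MV = 3:5 ⇒ M = (13/16, 0)
3. D is the midpoint of AX ⇒ D = (1/2, 1/2)
4. R is where the line through D parallel to XV meets line VM ⇒ R = (3/4, 0)
R = V + t·(M−V) with t = 4/5, so VR:RM = t:(1−t) = 4/5:1/5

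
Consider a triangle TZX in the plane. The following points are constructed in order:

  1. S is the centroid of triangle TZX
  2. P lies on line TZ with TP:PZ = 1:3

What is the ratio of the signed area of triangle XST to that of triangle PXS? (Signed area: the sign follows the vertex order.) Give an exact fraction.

[XST]:[PXS] = 2

Assign T = (0, 0), Z = (1, 0), X = (0, 1) — the answer is frame-independent, so this choice is without loss of generality.
1. S is the centroid of triangle TZX ⇒ S = (1/3, 1/3)
2. P lies on line TZ with TP:PZ = 1:3 ⇒ P = (1/4, 0)
2·[XST] = -1/3, 2·[PXS] = -1/6
[XST]:[PXS] = -1/3:-1/6 = 2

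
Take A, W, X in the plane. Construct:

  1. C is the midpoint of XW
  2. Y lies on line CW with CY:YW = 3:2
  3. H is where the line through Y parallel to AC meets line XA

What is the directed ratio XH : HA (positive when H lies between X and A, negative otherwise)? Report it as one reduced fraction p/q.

XH:HA = -8/3

Work in coordinates with A = (0, 0), W = (1, 0), X = (0, 1).
1. C is the midpoint of XW ⇒ C = (1/2, 1/2)
2. Y lies on line CW with CY:YW = 3:2 ⇒ Y = (4/5, 1/5)
3. H is where the line through Y parallel to AC meets line XA ⇒ H = (0, -3/5)
H = X + t·(A−X) with t = 8/5, so XH:HA = t:(1−t) = 8/5:-3/5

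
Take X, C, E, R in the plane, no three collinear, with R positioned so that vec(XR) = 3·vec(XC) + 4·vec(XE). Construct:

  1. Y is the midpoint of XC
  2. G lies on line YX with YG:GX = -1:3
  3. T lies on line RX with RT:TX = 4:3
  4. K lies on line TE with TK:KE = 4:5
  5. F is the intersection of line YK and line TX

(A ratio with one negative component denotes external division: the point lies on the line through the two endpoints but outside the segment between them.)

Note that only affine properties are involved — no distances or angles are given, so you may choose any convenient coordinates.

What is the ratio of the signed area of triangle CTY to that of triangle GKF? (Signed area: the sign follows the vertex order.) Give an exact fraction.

[CTY]:[GKF] = 135/22

Work in coordinates with X = (0, 0), C = (1, 0), E = (0, 1), R = (3, 4).
1. Y is the midpoint of XC ⇒ Y = (1/2, 0)
2. G lies on line YX with YG:GX = -1:3 ⇒ G = (3/4, 0)
3. T lies on line RX with RT:TX = 4:3 ⇒ T = (9/7, 12/7)
4. K lies on line TE with TK:KE = 4:5 ⇒ K = (5/7, 88/63)
5. F is the intersection of line YK and line TX ⇒ F = (22/35, 88/105)
2·[CTY] = 6/7, 2·[GKF] = 44/315
[CTY]:[GKF] = 6/7:44/315 = 135/22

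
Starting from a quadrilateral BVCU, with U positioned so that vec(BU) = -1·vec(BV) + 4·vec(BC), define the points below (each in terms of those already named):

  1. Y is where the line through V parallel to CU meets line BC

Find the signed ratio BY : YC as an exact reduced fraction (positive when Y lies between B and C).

Assign B = (0, 0), V = (1, 0), C = (0, 1), U = (-1, 4) — the answer is frame-independent, so this choice is without loss of generality.
1. Y is where the line through V parallel to CU meets line BC ⇒ Y = (0, 3)
Y = B + t·(C−B) with t = 3, so BY:YC = t:(1−t) = 3:-2

BY:YC = -3/2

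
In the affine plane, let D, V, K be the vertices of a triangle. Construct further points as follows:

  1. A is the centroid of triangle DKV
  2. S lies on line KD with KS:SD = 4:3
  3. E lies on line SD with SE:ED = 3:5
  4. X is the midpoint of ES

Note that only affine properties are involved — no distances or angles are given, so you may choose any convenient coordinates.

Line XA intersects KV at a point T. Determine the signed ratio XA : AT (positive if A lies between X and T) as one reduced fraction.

XA:AT = 107/112

Set D = (0, 0), V = (1, 0), K = (0, 1); any affine frame gives the same invariant.
1. A is the centroid of triangle DKV ⇒ A = (1/3, 1/3)
2. S lies on line KD with KS:SD = 4:3 ⇒ S = (0, 3/7)
3. E lies on line SD with SE:ED = 3:5 ⇒ E = (0, 15/56)
4. X is the midpoint of ES ⇒ X = (0, 39/112)
line XA meets KV at T = (73/107, 34/107)
A = X + t·(T−X) with t = 107/219, so XA:AT = 107/219:112/219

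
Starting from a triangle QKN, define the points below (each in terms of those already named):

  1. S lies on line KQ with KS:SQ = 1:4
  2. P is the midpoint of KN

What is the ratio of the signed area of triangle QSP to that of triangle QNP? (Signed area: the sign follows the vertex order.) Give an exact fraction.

Assign Q = (0, 0), K = (1, 0), N = (0, 1) — the answer is frame-independent, so this choice is without loss of generality.
1. S lies on line KQ with KS:SQ = 1:4 ⇒ S = (4/5, 0)
2. P is the midpoint of KN ⇒ P = (1/2, 1/2)
2·[QSP] = 2/5, 2·[QNP] = -1/2
[QSP]:[QNP] = 2/5:-1/2 = -4/5

[QSP]:[QNP] = -4/5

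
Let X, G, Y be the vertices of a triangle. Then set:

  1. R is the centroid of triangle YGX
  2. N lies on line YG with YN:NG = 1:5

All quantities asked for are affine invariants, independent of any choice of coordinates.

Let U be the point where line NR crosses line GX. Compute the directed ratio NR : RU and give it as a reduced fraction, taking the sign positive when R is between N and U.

NR:RU = 3/2

Work in coordinates with X = (0, 0), G = (1, 0), Y = (0, 1).
1. R is the centroid of triangle YGX ⇒ R = (1/3, 1/3)
2. N lies on line YG with YN:NG = 1:5 ⇒ N = (1/6, 5/6)
line NR meets GX at U = (4/9, 0)
R = N + t·(U−N) with t = 3/5, so NR:RU = 3/5:2/5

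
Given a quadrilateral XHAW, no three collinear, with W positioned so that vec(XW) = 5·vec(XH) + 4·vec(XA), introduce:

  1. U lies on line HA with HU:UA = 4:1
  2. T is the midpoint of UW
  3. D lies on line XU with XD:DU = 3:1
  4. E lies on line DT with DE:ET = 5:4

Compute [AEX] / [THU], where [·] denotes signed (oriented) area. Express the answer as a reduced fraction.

Assign X = (0, 0), H = (1, 0), A = (0, 1), W = (5, 4) — the answer is frame-independent, so this choice is without loss of generality.
1. U lies on line HA with HU:UA = 4:1 ⇒ U = (1/5, 4/5)
2. T is the midpoint of UW ⇒ T = (13/5, 12/5)
3. D lies on line XU with XD:DU = 3:1 ⇒ D = (3/20, 3/5)
4. E lies on line DT with DE:ET = 5:4 ⇒ E = (68/45, 8/5)
2·[AEX] = -68/45, 2·[THU] = -16/5
[AEX]:[THU] = -68/45:-16/5 = 17/36

[AEX]:[THU] = 17/36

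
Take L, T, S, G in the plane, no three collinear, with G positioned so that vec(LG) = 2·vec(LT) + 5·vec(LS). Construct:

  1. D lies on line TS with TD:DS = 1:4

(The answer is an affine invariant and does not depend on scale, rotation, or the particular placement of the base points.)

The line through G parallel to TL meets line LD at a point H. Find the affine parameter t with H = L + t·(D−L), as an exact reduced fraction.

Work in coordinates with L = (0, 0), T = (1, 0), S = (0, 1), G = (2, 5).
1. D lies on line TS with TD:DS = 1:4 ⇒ D = (4/5, 1/5)
through G parallel to TL: direction (-1, 0); meets LD at H = (20, 5)
H = L + t·(D−L) with t = 25

t = 25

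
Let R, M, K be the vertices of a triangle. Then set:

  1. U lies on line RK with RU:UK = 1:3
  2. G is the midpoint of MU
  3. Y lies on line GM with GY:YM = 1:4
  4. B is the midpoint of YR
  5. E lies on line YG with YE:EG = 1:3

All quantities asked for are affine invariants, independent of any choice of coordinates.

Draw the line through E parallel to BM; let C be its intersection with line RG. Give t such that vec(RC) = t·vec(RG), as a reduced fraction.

t = 11/12

Choose coordinates R = (0, 0), M = (1, 0), K = (0, 1).
1. U lies on line RK with RU:UK = 1:3 ⇒ U = (0, 1/4)
2. G is the midpoint of MU ⇒ G = (1/2, 1/8)
3. Y lies on line GM with GY:YM = 1:4 ⇒ Y = (3/5, 1/10)
4. B is the midpoint of YR ⇒ B = (3/10, 1/20)
5. E lies on line YG with YE:EG = 1:3 ⇒ E = (23/40, 17/160)
through E parallel to BM: direction (7/10, -1/20); meets RG at C = (11/24, 11/96)
C = R + t·(G−R) with t = 11/12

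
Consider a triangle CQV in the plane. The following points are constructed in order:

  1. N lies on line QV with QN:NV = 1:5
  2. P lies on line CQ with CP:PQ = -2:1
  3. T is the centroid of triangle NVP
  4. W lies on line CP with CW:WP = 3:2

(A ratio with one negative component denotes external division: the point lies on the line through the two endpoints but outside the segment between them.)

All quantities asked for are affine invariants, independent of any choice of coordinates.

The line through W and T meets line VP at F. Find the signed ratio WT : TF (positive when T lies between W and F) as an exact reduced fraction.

Work in coordinates with C = (0, 0), Q = (1, 0), V = (0, 1).
1. N lies on line QV with QN:NV = 1:5 ⇒ N = (5/6, 1/6)
2. P lies on line CQ with CP:PQ = -2:1 ⇒ P = (2, 0)
3. T is the centroid of triangle NVP ⇒ T = (17/18, 7/18)
4. W lies on line CP with CW:WP = 3:2 ⇒ W = (6/5, 0)
line WT meets VP at F = (38/47, 28/47)
T = W + t·(F−W) with t = 47/72, so WT:TF = 47/72:25/72

WT:TF = 47/25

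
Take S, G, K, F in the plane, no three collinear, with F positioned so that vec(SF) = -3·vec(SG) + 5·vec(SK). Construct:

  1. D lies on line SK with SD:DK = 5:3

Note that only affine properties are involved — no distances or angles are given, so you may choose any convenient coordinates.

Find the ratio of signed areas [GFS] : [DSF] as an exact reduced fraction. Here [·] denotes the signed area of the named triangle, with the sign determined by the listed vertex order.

[GFS]:[DSF] = -8/3

Set S = (0, 0), G = (1, 0), K = (0, 1), F = (-3, 5); any affine frame gives the same invariant.
1. D lies on line SK with SD:DK = 5:3 ⇒ D = (0, 5/8)
2·[GFS] = 5, 2·[DSF] = -15/8
[GFS]:[DSF] = 5:-15/8 = -8/3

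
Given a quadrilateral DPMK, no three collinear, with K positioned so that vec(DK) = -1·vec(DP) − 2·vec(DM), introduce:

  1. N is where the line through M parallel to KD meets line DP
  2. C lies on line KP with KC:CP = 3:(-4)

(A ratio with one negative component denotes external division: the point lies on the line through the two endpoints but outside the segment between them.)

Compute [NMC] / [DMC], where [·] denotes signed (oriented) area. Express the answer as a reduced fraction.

[NMC]:[DMC] = 5/14

Work in coordinates with D = (0, 0), P = (1, 0), M = (0, 1), K = (-1, -2).
1. N is where the line through M parallel to KD meets line DP ⇒ N = (-1/2, 0)
2. C lies on line KP with KC:CP = 3:(-4) ⇒ C = (-7, -8)
2·[NMC] = 5/2, 2·[DMC] = 7
[NMC]:[DMC] = 5/2:7 = 5/14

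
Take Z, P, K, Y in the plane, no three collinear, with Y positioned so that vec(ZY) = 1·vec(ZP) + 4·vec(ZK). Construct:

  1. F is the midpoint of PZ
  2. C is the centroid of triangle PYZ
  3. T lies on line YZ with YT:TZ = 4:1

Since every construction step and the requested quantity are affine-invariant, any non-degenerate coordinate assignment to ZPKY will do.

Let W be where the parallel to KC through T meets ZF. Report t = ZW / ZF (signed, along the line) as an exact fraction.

Assign Z = (0, 0), P = (1, 0), K = (0, 1), Y = (1, 4) — the answer is frame-independent, so this choice is without loss of generality.
1. F is the midpoint of PZ ⇒ F = (1/2, 0)
2. C is the centroid of triangle PYZ ⇒ C = (2/3, 4/3)
3. T lies on line YZ with YT:TZ = 4:1 ⇒ T = (1/5, 4/5)
through T parallel to KC: direction (2/3, 1/3); meets ZF at W = (-7/5, 0)
W = Z + t·(F−Z) with t = -14/5

t = -14/5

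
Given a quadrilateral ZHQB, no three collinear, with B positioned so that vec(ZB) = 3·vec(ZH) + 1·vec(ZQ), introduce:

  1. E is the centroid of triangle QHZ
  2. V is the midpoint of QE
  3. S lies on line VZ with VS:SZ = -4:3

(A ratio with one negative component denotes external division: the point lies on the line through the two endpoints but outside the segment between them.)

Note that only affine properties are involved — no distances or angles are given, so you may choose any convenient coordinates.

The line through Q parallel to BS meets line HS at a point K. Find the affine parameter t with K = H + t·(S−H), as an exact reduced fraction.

t = -13/5

Set Z = (0, 0), H = (1, 0), Q = (0, 1), B = (3, 1); any affine frame gives the same invariant.
1. E is the centroid of triangle QHZ ⇒ E = (1/3, 1/3)
2. V is the midpoint of QE ⇒ V = (1/6, 2/3)
3. S lies on line VZ with VS:SZ = -4:3 ⇒ S = (-1/2, -2)
through Q parallel to BS: direction (-7/2, -3); meets HS at K = (49/10, 26/5)
K = H + t·(S−H) with t = -13/5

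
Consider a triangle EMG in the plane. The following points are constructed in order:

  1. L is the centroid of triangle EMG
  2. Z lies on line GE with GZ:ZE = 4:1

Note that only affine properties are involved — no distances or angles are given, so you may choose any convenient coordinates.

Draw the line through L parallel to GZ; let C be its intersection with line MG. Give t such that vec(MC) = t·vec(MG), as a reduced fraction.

t = 2/3

Work in coordinates with E = (0, 0), M = (1, 0), G = (0, 1).
1. L is the centroid of triangle EMG ⇒ L = (1/3, 1/3)
2. Z lies on line GE with GZ:ZE = 4:1 ⇒ Z = (0, 1/5)
through L parallel to GZ: direction (0, -4/5); meets MG at C = (1/3, 2/3)
C = M + t·(G−M) with t = 2/3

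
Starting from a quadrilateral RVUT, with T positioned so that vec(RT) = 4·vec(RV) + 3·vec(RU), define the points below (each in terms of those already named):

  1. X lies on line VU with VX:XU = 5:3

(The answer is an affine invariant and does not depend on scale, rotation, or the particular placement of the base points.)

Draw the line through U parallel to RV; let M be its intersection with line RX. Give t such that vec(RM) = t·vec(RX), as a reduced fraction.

t = 8/5

Set R = (0, 0), V = (1, 0), U = (0, 1), T = (4, 3); any affine frame gives the same invariant.
1. X lies on line VU with VX:XU = 5:3 ⇒ X = (3/8, 5/8)
through U parallel to RV: direction (1, 0); meets RX at M = (3/5, 1)
M = R + t·(X−R) with t = 8/5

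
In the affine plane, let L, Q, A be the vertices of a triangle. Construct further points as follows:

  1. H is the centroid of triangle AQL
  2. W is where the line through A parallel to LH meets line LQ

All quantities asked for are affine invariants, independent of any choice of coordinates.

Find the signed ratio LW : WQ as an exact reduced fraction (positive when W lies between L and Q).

LW:WQ = -1/2

Assign L = (0, 0), Q = (1, 0), A = (0, 1) — the answer is frame-independent, so this choice is without loss of generality.
1. H is the centroid of triangle AQL ⇒ H = (1/3, 1/3)
2. W is where the line through A parallel to LH meets line LQ ⇒ W = (-1, 0)
W = L + t·(Q−L) with t = -1, so LW:WQ = t:(1−t) = -1:2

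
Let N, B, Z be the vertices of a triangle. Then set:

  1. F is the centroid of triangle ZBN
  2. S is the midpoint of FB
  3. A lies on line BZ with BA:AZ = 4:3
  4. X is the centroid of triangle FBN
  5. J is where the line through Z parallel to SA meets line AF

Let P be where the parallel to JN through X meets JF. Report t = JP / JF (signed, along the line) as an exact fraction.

t = 34/3

Choose coordinates N = (0, 0), B = (1, 0), Z = (0, 1).
1. F is the centroid of triangle ZBN ⇒ F = (1/3, 1/3)
2. S is the midpoint of FB ⇒ S = (2/3, 1/6)
3. A lies on line BZ with BA:AZ = 4:3 ⇒ A = (3/7, 4/7)
4. X is the centroid of triangle FBN ⇒ X = (4/9, 1/9)
5. J is where the line through Z parallel to SA meets line AF ⇒ J = (5/14, 11/28)
through X parallel to JN: direction (-5/14, -11/28); meets JF at P = (11/126, -71/252)
P = J + t·(F−J) with t = 34/3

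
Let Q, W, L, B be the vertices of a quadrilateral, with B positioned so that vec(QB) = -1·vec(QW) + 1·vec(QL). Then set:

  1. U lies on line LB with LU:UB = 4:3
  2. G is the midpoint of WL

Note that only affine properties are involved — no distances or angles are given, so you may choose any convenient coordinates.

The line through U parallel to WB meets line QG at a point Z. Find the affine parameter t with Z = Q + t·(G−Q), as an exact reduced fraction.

Assign Q = (0, 0), W = (1, 0), L = (0, 1), B = (-1, 1) — the answer is frame-independent, so this choice is without loss of generality.
1. U lies on line LB with LU:UB = 4:3 ⇒ U = (-4/7, 1)
2. G is the midpoint of WL ⇒ G = (1/2, 1/2)
through U parallel to WB: direction (-2, 1); meets QG at Z = (10/21, 10/21)
Z = Q + t·(G−Q) with t = 20/21

t = 20/21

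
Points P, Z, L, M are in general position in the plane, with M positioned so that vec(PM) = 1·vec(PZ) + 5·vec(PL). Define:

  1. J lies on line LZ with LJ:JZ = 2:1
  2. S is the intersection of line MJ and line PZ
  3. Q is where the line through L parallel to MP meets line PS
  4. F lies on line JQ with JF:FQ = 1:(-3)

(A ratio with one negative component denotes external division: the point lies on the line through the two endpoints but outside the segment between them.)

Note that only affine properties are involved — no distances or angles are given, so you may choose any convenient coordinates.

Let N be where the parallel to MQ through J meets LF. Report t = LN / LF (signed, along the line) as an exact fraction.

t = 124/183

Assign P = (0, 0), Z = (1, 0), L = (0, 1), M = (1, 5) — the answer is frame-independent, so this choice is without loss of generality.
1. J lies on line LZ with LJ:JZ = 2:1 ⇒ J = (2/3, 1/3)
2. S is the intersection of line MJ and line PZ ⇒ S = (9/14, 0)
3. Q is where the line through L parallel to MP meets line PS ⇒ Q = (-1/5, 0)
4. F lies on line JQ with JF:FQ = 1:(-3) ⇒ F = (11/10, 1/2)
through J parallel to MQ: direction (-6/5, -5); meets LF at N = (682/915, 121/183)
N = L + t·(F−L) with t = 124/183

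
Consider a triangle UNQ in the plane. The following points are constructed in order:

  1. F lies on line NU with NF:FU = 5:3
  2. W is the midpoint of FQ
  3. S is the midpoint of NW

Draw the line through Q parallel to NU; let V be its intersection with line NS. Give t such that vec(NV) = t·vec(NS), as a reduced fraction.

t = 4

Assign U = (0, 0), N = (1, 0), Q = (0, 1) — the answer is frame-independent, so this choice is without loss of generality.
1. F lies on line NU with NF:FU = 5:3 ⇒ F = (3/8, 0)
2. W is the midpoint of FQ ⇒ W = (3/16, 1/2)
3. S is the midpoint of NW ⇒ S = (19/32, 1/4)
through Q parallel to NU: direction (-1, 0); meets NS at V = (-5/8, 1)
V = N + t·(S−N) with t = 4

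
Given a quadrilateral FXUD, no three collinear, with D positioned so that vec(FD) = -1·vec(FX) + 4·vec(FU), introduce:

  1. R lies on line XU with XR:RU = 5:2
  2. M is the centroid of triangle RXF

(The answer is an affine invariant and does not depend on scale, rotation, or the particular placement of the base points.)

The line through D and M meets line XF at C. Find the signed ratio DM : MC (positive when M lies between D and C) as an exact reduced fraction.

DM:MC = 79/5

Work in coordinates with F = (0, 0), X = (1, 0), U = (0, 1), D = (-1, 4).
1. R lies on line XU with XR:RU = 5:2 ⇒ R = (2/7, 5/7)
2. M is the centroid of triangle RXF ⇒ M = (3/7, 5/21)
line DM meets XF at C = (41/79, 0)
M = D + t·(C−D) with t = 79/84, so DM:MC = 79/84:5/84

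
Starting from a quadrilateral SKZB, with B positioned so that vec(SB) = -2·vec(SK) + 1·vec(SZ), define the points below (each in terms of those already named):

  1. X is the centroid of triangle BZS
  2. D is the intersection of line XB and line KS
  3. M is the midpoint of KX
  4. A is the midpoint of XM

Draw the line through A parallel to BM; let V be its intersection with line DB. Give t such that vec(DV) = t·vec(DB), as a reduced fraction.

Set S = (0, 0), K = (1, 0), Z = (0, 1), B = (-2, 1); any affine frame gives the same invariant.
1. X is the centroid of triangle BZS ⇒ X = (-2/3, 2/3)
2. D is the intersection of line XB and line KS ⇒ D = (2, 0)
3. M is the midpoint of KX ⇒ M = (1/6, 1/3)
4. A is the midpoint of XM ⇒ A = (-1/4, 1/2)
through A parallel to BM: direction (13/6, -2/3); meets DB at V = (-4/3, 5/6)
V = D + t·(B−D) with t = 5/6

t = 5/6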